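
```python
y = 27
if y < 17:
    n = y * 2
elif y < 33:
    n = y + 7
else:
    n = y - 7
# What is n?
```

Answer: 34

Derivation:
Trace (tracking n):
y = 27  # -> y = 27
if y < 17:  # condition is False
elif y < 33:  # condition is True
    n = y + 7  # -> n = 34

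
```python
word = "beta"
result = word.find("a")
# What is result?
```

Answer: 3

Derivation:
Trace (tracking result):
word = 'beta'  # -> word = 'beta'
result = word.find('a')  # -> result = 3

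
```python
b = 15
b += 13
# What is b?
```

Answer: 28

Derivation:
Trace (tracking b):
b = 15  # -> b = 15
b += 13  # -> b = 28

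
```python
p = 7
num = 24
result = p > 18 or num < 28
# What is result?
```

Answer: True

Derivation:
Trace (tracking result):
p = 7  # -> p = 7
num = 24  # -> num = 24
result = p > 18 or num < 28  # -> result = True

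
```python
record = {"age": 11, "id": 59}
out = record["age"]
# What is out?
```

Trace (tracking out):
record = {'age': 11, 'id': 59}  # -> record = {'age': 11, 'id': 59}
out = record['age']  # -> out = 11

Answer: 11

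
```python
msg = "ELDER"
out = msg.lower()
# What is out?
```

Answer: 'elder'

Derivation:
Trace (tracking out):
msg = 'ELDER'  # -> msg = 'ELDER'
out = msg.lower()  # -> out = 'elder'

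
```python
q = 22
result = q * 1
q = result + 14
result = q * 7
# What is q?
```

Answer: 36

Derivation:
Trace (tracking q):
q = 22  # -> q = 22
result = q * 1  # -> result = 22
q = result + 14  # -> q = 36
result = q * 7  # -> result = 252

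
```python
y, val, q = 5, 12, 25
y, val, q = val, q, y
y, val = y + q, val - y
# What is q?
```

Trace (tracking q):
y, val, q = (5, 12, 25)  # -> y = 5, val = 12, q = 25
y, val, q = (val, q, y)  # -> y = 12, val = 25, q = 5
y, val = (y + q, val - y)  # -> y = 17, val = 13

Answer: 5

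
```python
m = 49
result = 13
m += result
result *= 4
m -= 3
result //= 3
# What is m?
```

Trace (tracking m):
m = 49  # -> m = 49
result = 13  # -> result = 13
m += result  # -> m = 62
result *= 4  # -> result = 52
m -= 3  # -> m = 59
result //= 3  # -> result = 17

Answer: 59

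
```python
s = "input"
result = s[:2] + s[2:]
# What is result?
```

Answer: 'input'

Derivation:
Trace (tracking result):
s = 'input'  # -> s = 'input'
result = s[:2] + s[2:]  # -> result = 'input'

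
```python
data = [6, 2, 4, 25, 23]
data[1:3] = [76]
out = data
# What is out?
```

Trace (tracking out):
data = [6, 2, 4, 25, 23]  # -> data = [6, 2, 4, 25, 23]
data[1:3] = [76]  # -> data = [6, 76, 25, 23]
out = data  # -> out = [6, 76, 25, 23]

Answer: [6, 76, 25, 23]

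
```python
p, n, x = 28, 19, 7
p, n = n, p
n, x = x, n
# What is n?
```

Trace (tracking n):
p, n, x = (28, 19, 7)  # -> p = 28, n = 19, x = 7
p, n = (n, p)  # -> p = 19, n = 28
n, x = (x, n)  # -> n = 7, x = 28

Answer: 7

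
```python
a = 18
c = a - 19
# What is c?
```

Trace (tracking c):
a = 18  # -> a = 18
c = a - 19  # -> c = -1

Answer: -1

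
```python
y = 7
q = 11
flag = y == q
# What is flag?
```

Answer: False

Derivation:
Trace (tracking flag):
y = 7  # -> y = 7
q = 11  # -> q = 11
flag = y == q  # -> flag = False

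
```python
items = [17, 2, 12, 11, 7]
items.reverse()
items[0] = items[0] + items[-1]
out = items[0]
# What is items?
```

Answer: [24, 11, 12, 2, 17]

Derivation:
Trace (tracking items):
items = [17, 2, 12, 11, 7]  # -> items = [17, 2, 12, 11, 7]
items.reverse()  # -> items = [7, 11, 12, 2, 17]
items[0] = items[0] + items[-1]  # -> items = [24, 11, 12, 2, 17]
out = items[0]  # -> out = 24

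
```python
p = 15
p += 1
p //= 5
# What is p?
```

Trace (tracking p):
p = 15  # -> p = 15
p += 1  # -> p = 16
p //= 5  # -> p = 3

Answer: 3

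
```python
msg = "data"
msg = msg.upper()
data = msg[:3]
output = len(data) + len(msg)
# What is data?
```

Trace (tracking data):
msg = 'data'  # -> msg = 'data'
msg = msg.upper()  # -> msg = 'DATA'
data = msg[:3]  # -> data = 'DAT'
output = len(data) + len(msg)  # -> output = 7

Answer: 'DAT'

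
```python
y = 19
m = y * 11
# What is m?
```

Answer: 209

Derivation:
Trace (tracking m):
y = 19  # -> y = 19
m = y * 11  # -> m = 209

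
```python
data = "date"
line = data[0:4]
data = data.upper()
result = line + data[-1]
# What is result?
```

Trace (tracking result):
data = 'date'  # -> data = 'date'
line = data[0:4]  # -> line = 'date'
data = data.upper()  # -> data = 'DATE'
result = line + data[-1]  # -> result = 'dateE'

Answer: 'dateE'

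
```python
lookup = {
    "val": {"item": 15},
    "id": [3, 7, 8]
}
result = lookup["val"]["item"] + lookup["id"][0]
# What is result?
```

Trace (tracking result):
lookup = {'val': {'item': 15}, 'id': [3, 7, 8]}  # -> lookup = {'val': {'item': 15}, 'id': [3, 7, 8]}
result = lookup['val']['item'] + lookup['id'][0]  # -> result = 18

Answer: 18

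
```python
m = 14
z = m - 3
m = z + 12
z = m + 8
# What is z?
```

Answer: 31

Derivation:
Trace (tracking z):
m = 14  # -> m = 14
z = m - 3  # -> z = 11
m = z + 12  # -> m = 23
z = m + 8  # -> z = 31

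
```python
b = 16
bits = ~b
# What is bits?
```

Answer: -17

Derivation:
Trace (tracking bits):
b = 16  # -> b = 16
bits = ~b  # -> bits = -17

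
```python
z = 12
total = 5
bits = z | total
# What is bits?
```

Answer: 13

Derivation:
Trace (tracking bits):
z = 12  # -> z = 12
total = 5  # -> total = 5
bits = z | total  # -> bits = 13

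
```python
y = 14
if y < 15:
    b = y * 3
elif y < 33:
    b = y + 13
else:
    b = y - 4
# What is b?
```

Trace (tracking b):
y = 14  # -> y = 14
if y < 15:  # condition is True
    b = y * 3  # -> b = 42

Answer: 42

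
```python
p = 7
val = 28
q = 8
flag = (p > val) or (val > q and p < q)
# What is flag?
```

Answer: True

Derivation:
Trace (tracking flag):
p = 7  # -> p = 7
val = 28  # -> val = 28
q = 8  # -> q = 8
flag = p > val or (val > q and p < q)  # -> flag = True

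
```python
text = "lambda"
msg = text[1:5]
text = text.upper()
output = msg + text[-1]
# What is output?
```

Trace (tracking output):
text = 'lambda'  # -> text = 'lambda'
msg = text[1:5]  # -> msg = 'ambd'
text = text.upper()  # -> text = 'LAMBDA'
output = msg + text[-1]  # -> output = 'ambdA'

Answer: 'ambdA'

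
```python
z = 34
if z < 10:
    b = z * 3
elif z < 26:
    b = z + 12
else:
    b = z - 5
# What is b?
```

Trace (tracking b):
z = 34  # -> z = 34
if z < 10:  # condition is False
elif z < 26:  # condition is False
else:
    b = z - 5  # -> b = 29

Answer: 29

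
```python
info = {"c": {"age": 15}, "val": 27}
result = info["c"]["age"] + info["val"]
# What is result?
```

Answer: 42

Derivation:
Trace (tracking result):
info = {'c': {'age': 15}, 'val': 27}  # -> info = {'c': {'age': 15}, 'val': 27}
result = info['c']['age'] + info['val']  # -> result = 42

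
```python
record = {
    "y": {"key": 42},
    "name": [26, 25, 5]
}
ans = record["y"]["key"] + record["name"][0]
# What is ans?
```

Answer: 68

Derivation:
Trace (tracking ans):
record = {'y': {'key': 42}, 'name': [26, 25, 5]}  # -> record = {'y': {'key': 42}, 'name': [26, 25, 5]}
ans = record['y']['key'] + record['name'][0]  # -> ans = 68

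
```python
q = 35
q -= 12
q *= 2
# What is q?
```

Trace (tracking q):
q = 35  # -> q = 35
q -= 12  # -> q = 23
q *= 2  # -> q = 46

Answer: 46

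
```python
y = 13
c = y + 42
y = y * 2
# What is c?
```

Answer: 55

Derivation:
Trace (tracking c):
y = 13  # -> y = 13
c = y + 42  # -> c = 55
y = y * 2  # -> y = 26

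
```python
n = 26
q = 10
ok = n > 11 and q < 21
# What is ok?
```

Answer: True

Derivation:
Trace (tracking ok):
n = 26  # -> n = 26
q = 10  # -> q = 10
ok = n > 11 and q < 21  # -> ok = True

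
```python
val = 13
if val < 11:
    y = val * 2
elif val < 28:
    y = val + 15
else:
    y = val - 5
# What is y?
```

Trace (tracking y):
val = 13  # -> val = 13
if val < 11:  # condition is False
elif val < 28:  # condition is True
    y = val + 15  # -> y = 28

Answer: 28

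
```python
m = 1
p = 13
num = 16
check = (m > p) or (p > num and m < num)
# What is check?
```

Answer: False

Derivation:
Trace (tracking check):
m = 1  # -> m = 1
p = 13  # -> p = 13
num = 16  # -> num = 16
check = m > p or (p > num and m < num)  # -> check = False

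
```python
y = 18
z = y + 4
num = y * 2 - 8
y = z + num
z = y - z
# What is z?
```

Trace (tracking z):
y = 18  # -> y = 18
z = y + 4  # -> z = 22
num = y * 2 - 8  # -> num = 28
y = z + num  # -> y = 50
z = y - z  # -> z = 28

Answer: 28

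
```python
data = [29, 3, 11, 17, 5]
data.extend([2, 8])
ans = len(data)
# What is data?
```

Answer: [29, 3, 11, 17, 5, 2, 8]

Derivation:
Trace (tracking data):
data = [29, 3, 11, 17, 5]  # -> data = [29, 3, 11, 17, 5]
data.extend([2, 8])  # -> data = [29, 3, 11, 17, 5, 2, 8]
ans = len(data)  # -> ans = 7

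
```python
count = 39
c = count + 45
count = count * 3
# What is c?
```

Answer: 84

Derivation:
Trace (tracking c):
count = 39  # -> count = 39
c = count + 45  # -> c = 84
count = count * 3  # -> count = 117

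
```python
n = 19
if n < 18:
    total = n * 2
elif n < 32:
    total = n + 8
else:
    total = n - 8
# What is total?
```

Answer: 27

Derivation:
Trace (tracking total):
n = 19  # -> n = 19
if n < 18:  # condition is False
elif n < 32:  # condition is True
    total = n + 8  # -> total = 27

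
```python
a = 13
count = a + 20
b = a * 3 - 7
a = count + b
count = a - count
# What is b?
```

Answer: 32

Derivation:
Trace (tracking b):
a = 13  # -> a = 13
count = a + 20  # -> count = 33
b = a * 3 - 7  # -> b = 32
a = count + b  # -> a = 65
count = a - count  # -> count = 32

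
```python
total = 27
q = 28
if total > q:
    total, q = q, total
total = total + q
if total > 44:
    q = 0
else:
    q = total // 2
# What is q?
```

Trace (tracking q):
total = 27  # -> total = 27
q = 28  # -> q = 28
if total > q:  # condition is False
total = total + q  # -> total = 55
if total > 44:  # condition is True
    q = 0  # -> q = 0

Answer: 0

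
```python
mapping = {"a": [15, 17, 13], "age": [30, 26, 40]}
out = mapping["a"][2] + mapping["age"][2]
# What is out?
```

Trace (tracking out):
mapping = {'a': [15, 17, 13], 'age': [30, 26, 40]}  # -> mapping = {'a': [15, 17, 13], 'age': [30, 26, 40]}
out = mapping['a'][2] + mapping['age'][2]  # -> out = 53

Answer: 53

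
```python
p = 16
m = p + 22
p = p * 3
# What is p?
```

Trace (tracking p):
p = 16  # -> p = 16
m = p + 22  # -> m = 38
p = p * 3  # -> p = 48

Answer: 48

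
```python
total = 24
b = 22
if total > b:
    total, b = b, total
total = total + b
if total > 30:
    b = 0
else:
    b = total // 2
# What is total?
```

Answer: 46

Derivation:
Trace (tracking total):
total = 24  # -> total = 24
b = 22  # -> b = 22
if total > b:  # condition is True
    total, b = (b, total)  # -> total = 22, b = 24
total = total + b  # -> total = 46
if total > 30:  # condition is True
    b = 0  # -> b = 0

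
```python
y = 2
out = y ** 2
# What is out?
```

Trace (tracking out):
y = 2  # -> y = 2
out = y ** 2  # -> out = 4

Answer: 4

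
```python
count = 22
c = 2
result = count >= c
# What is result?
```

Answer: True

Derivation:
Trace (tracking result):
count = 22  # -> count = 22
c = 2  # -> c = 2
result = count >= c  # -> result = True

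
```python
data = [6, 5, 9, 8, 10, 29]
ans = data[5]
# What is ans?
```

Answer: 29

Derivation:
Trace (tracking ans):
data = [6, 5, 9, 8, 10, 29]  # -> data = [6, 5, 9, 8, 10, 29]
ans = data[5]  # -> ans = 29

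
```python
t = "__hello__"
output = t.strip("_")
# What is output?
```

Answer: 'hello'

Derivation:
Trace (tracking output):
t = '__hello__'  # -> t = '__hello__'
output = t.strip('_')  # -> output = 'hello'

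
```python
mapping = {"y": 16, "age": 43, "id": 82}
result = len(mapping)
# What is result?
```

Trace (tracking result):
mapping = {'y': 16, 'age': 43, 'id': 82}  # -> mapping = {'y': 16, 'age': 43, 'id': 82}
result = len(mapping)  # -> result = 3

Answer: 3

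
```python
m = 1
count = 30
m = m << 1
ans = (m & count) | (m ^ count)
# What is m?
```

Answer: 2

Derivation:
Trace (tracking m):
m = 1  # -> m = 1
count = 30  # -> count = 30
m = m << 1  # -> m = 2
ans = m & count | m ^ count  # -> ans = 30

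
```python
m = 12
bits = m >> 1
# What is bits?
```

Answer: 6

Derivation:
Trace (tracking bits):
m = 12  # -> m = 12
bits = m >> 1  # -> bits = 6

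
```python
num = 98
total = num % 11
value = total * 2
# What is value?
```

Trace (tracking value):
num = 98  # -> num = 98
total = num % 11  # -> total = 10
value = total * 2  # -> value = 20

Answer: 20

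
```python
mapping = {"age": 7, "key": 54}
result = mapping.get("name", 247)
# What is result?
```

Answer: 247

Derivation:
Trace (tracking result):
mapping = {'age': 7, 'key': 54}  # -> mapping = {'age': 7, 'key': 54}
result = mapping.get('name', 247)  # -> result = 247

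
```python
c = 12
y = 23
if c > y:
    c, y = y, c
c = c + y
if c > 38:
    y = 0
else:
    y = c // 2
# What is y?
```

Trace (tracking y):
c = 12  # -> c = 12
y = 23  # -> y = 23
if c > y:  # condition is False
c = c + y  # -> c = 35
if c > 38:  # condition is False
else:
    y = c // 2  # -> y = 17

Answer: 17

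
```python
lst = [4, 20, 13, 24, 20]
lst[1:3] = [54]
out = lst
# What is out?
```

Trace (tracking out):
lst = [4, 20, 13, 24, 20]  # -> lst = [4, 20, 13, 24, 20]
lst[1:3] = [54]  # -> lst = [4, 54, 24, 20]
out = lst  # -> out = [4, 54, 24, 20]

Answer: [4, 54, 24, 20]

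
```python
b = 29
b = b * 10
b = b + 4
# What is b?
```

Answer: 294

Derivation:
Trace (tracking b):
b = 29  # -> b = 29
b = b * 10  # -> b = 290
b = b + 4  # -> b = 294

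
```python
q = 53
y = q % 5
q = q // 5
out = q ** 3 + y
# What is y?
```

Trace (tracking y):
q = 53  # -> q = 53
y = q % 5  # -> y = 3
q = q // 5  # -> q = 10
out = q ** 3 + y  # -> out = 1003

Answer: 3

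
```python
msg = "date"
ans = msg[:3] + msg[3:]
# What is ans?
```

Answer: 'date'

Derivation:
Trace (tracking ans):
msg = 'date'  # -> msg = 'date'
ans = msg[:3] + msg[3:]  # -> ans = 'date'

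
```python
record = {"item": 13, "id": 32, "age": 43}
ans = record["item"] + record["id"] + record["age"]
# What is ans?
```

Answer: 88

Derivation:
Trace (tracking ans):
record = {'item': 13, 'id': 32, 'age': 43}  # -> record = {'item': 13, 'id': 32, 'age': 43}
ans = record['item'] + record['id'] + record['age']  # -> ans = 88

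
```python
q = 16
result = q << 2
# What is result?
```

Trace (tracking result):
q = 16  # -> q = 16
result = q << 2  # -> result = 64

Answer: 64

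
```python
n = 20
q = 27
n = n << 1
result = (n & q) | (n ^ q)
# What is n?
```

Answer: 40

Derivation:
Trace (tracking n):
n = 20  # -> n = 20
q = 27  # -> q = 27
n = n << 1  # -> n = 40
result = n & q | n ^ q  # -> result = 59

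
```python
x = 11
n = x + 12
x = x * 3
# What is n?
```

Trace (tracking n):
x = 11  # -> x = 11
n = x + 12  # -> n = 23
x = x * 3  # -> x = 33

Answer: 23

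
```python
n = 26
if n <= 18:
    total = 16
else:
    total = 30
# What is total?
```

Trace (tracking total):
n = 26  # -> n = 26
if n <= 18:  # condition is False
else:
    total = 30  # -> total = 30

Answer: 30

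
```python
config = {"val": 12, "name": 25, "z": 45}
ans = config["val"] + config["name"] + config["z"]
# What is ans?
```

Answer: 82

Derivation:
Trace (tracking ans):
config = {'val': 12, 'name': 25, 'z': 45}  # -> config = {'val': 12, 'name': 25, 'z': 45}
ans = config['val'] + config['name'] + config['z']  # -> ans = 82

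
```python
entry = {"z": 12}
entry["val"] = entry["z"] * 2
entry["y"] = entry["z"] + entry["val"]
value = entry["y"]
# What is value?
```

Trace (tracking value):
entry = {'z': 12}  # -> entry = {'z': 12}
entry['val'] = entry['z'] * 2  # -> entry = {'z': 12, 'val': 24}
entry['y'] = entry['z'] + entry['val']  # -> entry = {'z': 12, 'val': 24, 'y': 36}
value = entry['y']  # -> value = 36

Answer: 36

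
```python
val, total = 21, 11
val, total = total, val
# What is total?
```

Trace (tracking total):
val, total = (21, 11)  # -> val = 21, total = 11
val, total = (total, val)  # -> val = 11, total = 21

Answer: 21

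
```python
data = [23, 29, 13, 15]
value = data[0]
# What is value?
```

Answer: 23

Derivation:
Trace (tracking value):
data = [23, 29, 13, 15]  # -> data = [23, 29, 13, 15]
value = data[0]  # -> value = 23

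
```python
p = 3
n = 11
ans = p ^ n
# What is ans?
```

Answer: 8

Derivation:
Trace (tracking ans):
p = 3  # -> p = 3
n = 11  # -> n = 11
ans = p ^ n  # -> ans = 8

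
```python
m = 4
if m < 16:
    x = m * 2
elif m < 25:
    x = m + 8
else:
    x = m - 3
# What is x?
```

Answer: 8

Derivation:
Trace (tracking x):
m = 4  # -> m = 4
if m < 16:  # condition is True
    x = m * 2  # -> x = 8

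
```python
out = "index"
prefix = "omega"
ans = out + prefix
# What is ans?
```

Trace (tracking ans):
out = 'index'  # -> out = 'index'
prefix = 'omega'  # -> prefix = 'omega'
ans = out + prefix  # -> ans = 'indexomega'

Answer: 'indexomega'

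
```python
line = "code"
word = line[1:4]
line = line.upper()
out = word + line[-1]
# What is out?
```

Trace (tracking out):
line = 'code'  # -> line = 'code'
word = line[1:4]  # -> word = 'ode'
line = line.upper()  # -> line = 'CODE'
out = word + line[-1]  # -> out = 'odeE'

Answer: 'odeE'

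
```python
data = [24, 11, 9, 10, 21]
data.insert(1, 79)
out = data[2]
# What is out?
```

Answer: 11

Derivation:
Trace (tracking out):
data = [24, 11, 9, 10, 21]  # -> data = [24, 11, 9, 10, 21]
data.insert(1, 79)  # -> data = [24, 79, 11, 9, 10, 21]
out = data[2]  # -> out = 11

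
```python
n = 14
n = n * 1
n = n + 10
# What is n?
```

Trace (tracking n):
n = 14  # -> n = 14
n = n * 1  # -> n = 14
n = n + 10  # -> n = 24

Answer: 24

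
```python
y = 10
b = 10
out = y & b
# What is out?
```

Answer: 10

Derivation:
Trace (tracking out):
y = 10  # -> y = 10
b = 10  # -> b = 10
out = y & b  # -> out = 10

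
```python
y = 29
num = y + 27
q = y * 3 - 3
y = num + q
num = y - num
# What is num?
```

Trace (tracking num):
y = 29  # -> y = 29
num = y + 27  # -> num = 56
q = y * 3 - 3  # -> q = 84
y = num + q  # -> y = 140
num = y - num  # -> num = 84

Answer: 84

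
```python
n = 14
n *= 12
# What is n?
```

Trace (tracking n):
n = 14  # -> n = 14
n *= 12  # -> n = 168

Answer: 168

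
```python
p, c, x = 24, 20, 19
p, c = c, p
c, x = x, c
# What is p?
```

Answer: 20

Derivation:
Trace (tracking p):
p, c, x = (24, 20, 19)  # -> p = 24, c = 20, x = 19
p, c = (c, p)  # -> p = 20, c = 24
c, x = (x, c)  # -> c = 19, x = 24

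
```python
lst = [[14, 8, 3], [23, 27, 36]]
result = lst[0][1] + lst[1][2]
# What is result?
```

Trace (tracking result):
lst = [[14, 8, 3], [23, 27, 36]]  # -> lst = [[14, 8, 3], [23, 27, 36]]
result = lst[0][1] + lst[1][2]  # -> result = 44

Answer: 44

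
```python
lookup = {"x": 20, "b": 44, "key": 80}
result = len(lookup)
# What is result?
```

Answer: 3

Derivation:
Trace (tracking result):
lookup = {'x': 20, 'b': 44, 'key': 80}  # -> lookup = {'x': 20, 'b': 44, 'key': 80}
result = len(lookup)  # -> result = 3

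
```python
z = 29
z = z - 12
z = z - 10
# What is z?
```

Trace (tracking z):
z = 29  # -> z = 29
z = z - 12  # -> z = 17
z = z - 10  # -> z = 7

Answer: 7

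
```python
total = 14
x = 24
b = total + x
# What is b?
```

Answer: 38

Derivation:
Trace (tracking b):
total = 14  # -> total = 14
x = 24  # -> x = 24
b = total + x  # -> b = 38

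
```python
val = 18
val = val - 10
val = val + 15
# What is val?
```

Answer: 23

Derivation:
Trace (tracking val):
val = 18  # -> val = 18
val = val - 10  # -> val = 8
val = val + 15  # -> val = 23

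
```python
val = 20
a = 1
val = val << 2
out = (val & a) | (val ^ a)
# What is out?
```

Answer: 81

Derivation:
Trace (tracking out):
val = 20  # -> val = 20
a = 1  # -> a = 1
val = val << 2  # -> val = 80
out = val & a | val ^ a  # -> out = 81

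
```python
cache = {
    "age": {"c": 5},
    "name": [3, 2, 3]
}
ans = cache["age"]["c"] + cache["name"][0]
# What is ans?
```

Answer: 8

Derivation:
Trace (tracking ans):
cache = {'age': {'c': 5}, 'name': [3, 2, 3]}  # -> cache = {'age': {'c': 5}, 'name': [3, 2, 3]}
ans = cache['age']['c'] + cache['name'][0]  # -> ans = 8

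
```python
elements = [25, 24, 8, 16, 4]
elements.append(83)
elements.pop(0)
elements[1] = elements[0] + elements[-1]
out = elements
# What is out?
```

Trace (tracking out):
elements = [25, 24, 8, 16, 4]  # -> elements = [25, 24, 8, 16, 4]
elements.append(83)  # -> elements = [25, 24, 8, 16, 4, 83]
elements.pop(0)  # -> elements = [24, 8, 16, 4, 83]
elements[1] = elements[0] + elements[-1]  # -> elements = [24, 107, 16, 4, 83]
out = elements  # -> out = [24, 107, 16, 4, 83]

Answer: [24, 107, 16, 4, 83]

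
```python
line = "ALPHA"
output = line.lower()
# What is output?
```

Trace (tracking output):
line = 'ALPHA'  # -> line = 'ALPHA'
output = line.lower()  # -> output = 'alpha'

Answer: 'alpha'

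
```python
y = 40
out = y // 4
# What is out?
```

Answer: 10

Derivation:
Trace (tracking out):
y = 40  # -> y = 40
out = y // 4  # -> out = 10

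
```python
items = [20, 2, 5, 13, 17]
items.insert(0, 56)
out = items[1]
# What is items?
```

Trace (tracking items):
items = [20, 2, 5, 13, 17]  # -> items = [20, 2, 5, 13, 17]
items.insert(0, 56)  # -> items = [56, 20, 2, 5, 13, 17]
out = items[1]  # -> out = 20

Answer: [56, 20, 2, 5, 13, 17]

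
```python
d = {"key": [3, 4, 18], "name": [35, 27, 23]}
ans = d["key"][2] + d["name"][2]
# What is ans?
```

Answer: 41

Derivation:
Trace (tracking ans):
d = {'key': [3, 4, 18], 'name': [35, 27, 23]}  # -> d = {'key': [3, 4, 18], 'name': [35, 27, 23]}
ans = d['key'][2] + d['name'][2]  # -> ans = 41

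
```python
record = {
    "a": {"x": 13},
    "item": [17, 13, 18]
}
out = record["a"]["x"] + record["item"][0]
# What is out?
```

Trace (tracking out):
record = {'a': {'x': 13}, 'item': [17, 13, 18]}  # -> record = {'a': {'x': 13}, 'item': [17, 13, 18]}
out = record['a']['x'] + record['item'][0]  # -> out = 30

Answer: 30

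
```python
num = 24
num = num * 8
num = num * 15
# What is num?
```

Answer: 2880

Derivation:
Trace (tracking num):
num = 24  # -> num = 24
num = num * 8  # -> num = 192
num = num * 15  # -> num = 2880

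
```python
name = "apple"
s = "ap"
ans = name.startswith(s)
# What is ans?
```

Trace (tracking ans):
name = 'apple'  # -> name = 'apple'
s = 'ap'  # -> s = 'ap'
ans = name.startswith(s)  # -> ans = True

Answer: True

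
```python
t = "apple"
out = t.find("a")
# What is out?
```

Answer: 0

Derivation:
Trace (tracking out):
t = 'apple'  # -> t = 'apple'
out = t.find('a')  # -> out = 0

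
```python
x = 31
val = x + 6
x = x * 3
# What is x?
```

Answer: 93

Derivation:
Trace (tracking x):
x = 31  # -> x = 31
val = x + 6  # -> val = 37
x = x * 3  # -> x = 93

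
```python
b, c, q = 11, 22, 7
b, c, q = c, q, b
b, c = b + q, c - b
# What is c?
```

Trace (tracking c):
b, c, q = (11, 22, 7)  # -> b = 11, c = 22, q = 7
b, c, q = (c, q, b)  # -> b = 22, c = 7, q = 11
b, c = (b + q, c - b)  # -> b = 33, c = -15

Answer: -15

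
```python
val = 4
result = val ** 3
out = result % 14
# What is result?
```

Trace (tracking result):
val = 4  # -> val = 4
result = val ** 3  # -> result = 64
out = result % 14  # -> out = 8

Answer: 64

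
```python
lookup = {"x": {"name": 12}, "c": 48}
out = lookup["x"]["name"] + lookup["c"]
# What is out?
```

Answer: 60

Derivation:
Trace (tracking out):
lookup = {'x': {'name': 12}, 'c': 48}  # -> lookup = {'x': {'name': 12}, 'c': 48}
out = lookup['x']['name'] + lookup['c']  # -> out = 60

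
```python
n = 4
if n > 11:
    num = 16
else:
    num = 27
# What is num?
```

Answer: 27

Derivation:
Trace (tracking num):
n = 4  # -> n = 4
if n > 11:  # condition is False
else:
    num = 27  # -> num = 27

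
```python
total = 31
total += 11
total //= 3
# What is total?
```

Trace (tracking total):
total = 31  # -> total = 31
total += 11  # -> total = 42
total //= 3  # -> total = 14

Answer: 14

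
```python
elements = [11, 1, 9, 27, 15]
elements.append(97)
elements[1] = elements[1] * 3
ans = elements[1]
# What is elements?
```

Answer: [11, 3, 9, 27, 15, 97]

Derivation:
Trace (tracking elements):
elements = [11, 1, 9, 27, 15]  # -> elements = [11, 1, 9, 27, 15]
elements.append(97)  # -> elements = [11, 1, 9, 27, 15, 97]
elements[1] = elements[1] * 3  # -> elements = [11, 3, 9, 27, 15, 97]
ans = elements[1]  # -> ans = 3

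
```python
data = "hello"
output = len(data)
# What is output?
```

Trace (tracking output):
data = 'hello'  # -> data = 'hello'
output = len(data)  # -> output = 5

Answer: 5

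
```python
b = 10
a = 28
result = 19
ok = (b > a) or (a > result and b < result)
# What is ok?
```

Answer: True

Derivation:
Trace (tracking ok):
b = 10  # -> b = 10
a = 28  # -> a = 28
result = 19  # -> result = 19
ok = b > a or (a > result and b < result)  # -> ok = True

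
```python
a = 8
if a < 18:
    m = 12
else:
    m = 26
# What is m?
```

Trace (tracking m):
a = 8  # -> a = 8
if a < 18:  # condition is True
    m = 12  # -> m = 12

Answer: 12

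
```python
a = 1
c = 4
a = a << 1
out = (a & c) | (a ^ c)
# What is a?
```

Trace (tracking a):
a = 1  # -> a = 1
c = 4  # -> c = 4
a = a << 1  # -> a = 2
out = a & c | a ^ c  # -> out = 6

Answer: 2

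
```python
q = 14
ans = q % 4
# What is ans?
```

Answer: 2

Derivation:
Trace (tracking ans):
q = 14  # -> q = 14
ans = q % 4  # -> ans = 2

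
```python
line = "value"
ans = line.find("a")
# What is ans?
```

Answer: 1

Derivation:
Trace (tracking ans):
line = 'value'  # -> line = 'value'
ans = line.find('a')  # -> ans = 1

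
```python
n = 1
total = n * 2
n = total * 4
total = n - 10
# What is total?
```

Trace (tracking total):
n = 1  # -> n = 1
total = n * 2  # -> total = 2
n = total * 4  # -> n = 8
total = n - 10  # -> total = -2

Answer: -2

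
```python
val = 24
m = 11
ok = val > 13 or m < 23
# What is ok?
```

Trace (tracking ok):
val = 24  # -> val = 24
m = 11  # -> m = 11
ok = val > 13 or m < 23  # -> ok = True

Answer: True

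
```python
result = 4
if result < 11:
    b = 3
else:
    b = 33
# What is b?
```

Trace (tracking b):
result = 4  # -> result = 4
if result < 11:  # condition is True
    b = 3  # -> b = 3

Answer: 3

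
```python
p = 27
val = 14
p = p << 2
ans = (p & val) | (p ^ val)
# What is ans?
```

Answer: 110

Derivation:
Trace (tracking ans):
p = 27  # -> p = 27
val = 14  # -> val = 14
p = p << 2  # -> p = 108
ans = p & val | p ^ val  # -> ans = 110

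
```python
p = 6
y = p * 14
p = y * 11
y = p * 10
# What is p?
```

Answer: 924

Derivation:
Trace (tracking p):
p = 6  # -> p = 6
y = p * 14  # -> y = 84
p = y * 11  # -> p = 924
y = p * 10  # -> y = 9240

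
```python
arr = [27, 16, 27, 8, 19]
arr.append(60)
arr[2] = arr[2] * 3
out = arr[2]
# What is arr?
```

Trace (tracking arr):
arr = [27, 16, 27, 8, 19]  # -> arr = [27, 16, 27, 8, 19]
arr.append(60)  # -> arr = [27, 16, 27, 8, 19, 60]
arr[2] = arr[2] * 3  # -> arr = [27, 16, 81, 8, 19, 60]
out = arr[2]  # -> out = 81

Answer: [27, 16, 81, 8, 19, 60]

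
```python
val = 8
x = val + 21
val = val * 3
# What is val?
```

Answer: 24

Derivation:
Trace (tracking val):
val = 8  # -> val = 8
x = val + 21  # -> x = 29
val = val * 3  # -> val = 24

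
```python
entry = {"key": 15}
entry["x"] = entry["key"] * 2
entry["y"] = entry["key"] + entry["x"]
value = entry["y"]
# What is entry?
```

Answer: {'key': 15, 'x': 30, 'y': 45}

Derivation:
Trace (tracking entry):
entry = {'key': 15}  # -> entry = {'key': 15}
entry['x'] = entry['key'] * 2  # -> entry = {'key': 15, 'x': 30}
entry['y'] = entry['key'] + entry['x']  # -> entry = {'key': 15, 'x': 30, 'y': 45}
value = entry['y']  # -> value = 45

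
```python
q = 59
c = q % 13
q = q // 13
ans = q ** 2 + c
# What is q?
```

Answer: 4

Derivation:
Trace (tracking q):
q = 59  # -> q = 59
c = q % 13  # -> c = 7
q = q // 13  # -> q = 4
ans = q ** 2 + c  # -> ans = 23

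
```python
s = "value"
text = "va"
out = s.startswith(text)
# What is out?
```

Trace (tracking out):
s = 'value'  # -> s = 'value'
text = 'va'  # -> text = 'va'
out = s.startswith(text)  # -> out = True

Answer: True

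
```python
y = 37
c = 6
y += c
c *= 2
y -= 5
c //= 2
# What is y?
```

Trace (tracking y):
y = 37  # -> y = 37
c = 6  # -> c = 6
y += c  # -> y = 43
c *= 2  # -> c = 12
y -= 5  # -> y = 38
c //= 2  # -> c = 6

Answer: 38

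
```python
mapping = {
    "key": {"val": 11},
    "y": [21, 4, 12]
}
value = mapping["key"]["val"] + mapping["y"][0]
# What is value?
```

Answer: 32

Derivation:
Trace (tracking value):
mapping = {'key': {'val': 11}, 'y': [21, 4, 12]}  # -> mapping = {'key': {'val': 11}, 'y': [21, 4, 12]}
value = mapping['key']['val'] + mapping['y'][0]  # -> value = 32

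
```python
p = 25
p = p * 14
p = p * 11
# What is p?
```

Answer: 3850

Derivation:
Trace (tracking p):
p = 25  # -> p = 25
p = p * 14  # -> p = 350
p = p * 11  # -> p = 3850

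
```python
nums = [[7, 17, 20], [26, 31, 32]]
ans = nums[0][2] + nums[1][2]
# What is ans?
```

Answer: 52

Derivation:
Trace (tracking ans):
nums = [[7, 17, 20], [26, 31, 32]]  # -> nums = [[7, 17, 20], [26, 31, 32]]
ans = nums[0][2] + nums[1][2]  # -> ans = 52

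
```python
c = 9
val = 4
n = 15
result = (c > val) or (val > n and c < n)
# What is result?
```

Answer: True

Derivation:
Trace (tracking result):
c = 9  # -> c = 9
val = 4  # -> val = 4
n = 15  # -> n = 15
result = c > val or (val > n and c < n)  # -> result = True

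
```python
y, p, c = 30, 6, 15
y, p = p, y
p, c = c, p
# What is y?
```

Trace (tracking y):
y, p, c = (30, 6, 15)  # -> y = 30, p = 6, c = 15
y, p = (p, y)  # -> y = 6, p = 30
p, c = (c, p)  # -> p = 15, c = 30

Answer: 6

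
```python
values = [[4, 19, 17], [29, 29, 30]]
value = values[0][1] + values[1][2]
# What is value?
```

Trace (tracking value):
values = [[4, 19, 17], [29, 29, 30]]  # -> values = [[4, 19, 17], [29, 29, 30]]
value = values[0][1] + values[1][2]  # -> value = 49

Answer: 49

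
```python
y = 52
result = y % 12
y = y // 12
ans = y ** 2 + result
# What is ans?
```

Trace (tracking ans):
y = 52  # -> y = 52
result = y % 12  # -> result = 4
y = y // 12  # -> y = 4
ans = y ** 2 + result  # -> ans = 20

Answer: 20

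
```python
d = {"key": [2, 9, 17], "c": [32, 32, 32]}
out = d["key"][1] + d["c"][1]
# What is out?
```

Trace (tracking out):
d = {'key': [2, 9, 17], 'c': [32, 32, 32]}  # -> d = {'key': [2, 9, 17], 'c': [32, 32, 32]}
out = d['key'][1] + d['c'][1]  # -> out = 41

Answer: 41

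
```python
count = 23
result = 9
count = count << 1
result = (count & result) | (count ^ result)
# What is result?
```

Trace (tracking result):
count = 23  # -> count = 23
result = 9  # -> result = 9
count = count << 1  # -> count = 46
result = count & result | count ^ result  # -> result = 47

Answer: 47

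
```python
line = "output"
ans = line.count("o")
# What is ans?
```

Answer: 1

Derivation:
Trace (tracking ans):
line = 'output'  # -> line = 'output'
ans = line.count('o')  # -> ans = 1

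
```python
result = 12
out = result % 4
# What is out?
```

Trace (tracking out):
result = 12  # -> result = 12
out = result % 4  # -> out = 0

Answer: 0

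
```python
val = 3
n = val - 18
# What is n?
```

Answer: -15

Derivation:
Trace (tracking n):
val = 3  # -> val = 3
n = val - 18  # -> n = -15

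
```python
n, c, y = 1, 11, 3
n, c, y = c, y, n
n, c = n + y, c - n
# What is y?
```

Answer: 1

Derivation:
Trace (tracking y):
n, c, y = (1, 11, 3)  # -> n = 1, c = 11, y = 3
n, c, y = (c, y, n)  # -> n = 11, c = 3, y = 1
n, c = (n + y, c - n)  # -> n = 12, c = -8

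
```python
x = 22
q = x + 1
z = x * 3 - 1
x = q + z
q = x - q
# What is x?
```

Answer: 88

Derivation:
Trace (tracking x):
x = 22  # -> x = 22
q = x + 1  # -> q = 23
z = x * 3 - 1  # -> z = 65
x = q + z  # -> x = 88
q = x - q  # -> q = 65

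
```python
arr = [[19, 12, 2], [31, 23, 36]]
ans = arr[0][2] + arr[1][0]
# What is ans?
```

Answer: 33

Derivation:
Trace (tracking ans):
arr = [[19, 12, 2], [31, 23, 36]]  # -> arr = [[19, 12, 2], [31, 23, 36]]
ans = arr[0][2] + arr[1][0]  # -> ans = 33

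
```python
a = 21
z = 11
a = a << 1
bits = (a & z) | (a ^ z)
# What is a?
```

Answer: 42

Derivation:
Trace (tracking a):
a = 21  # -> a = 21
z = 11  # -> z = 11
a = a << 1  # -> a = 42
bits = a & z | a ^ z  # -> bits = 43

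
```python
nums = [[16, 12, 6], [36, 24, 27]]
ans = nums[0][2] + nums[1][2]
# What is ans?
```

Answer: 33

Derivation:
Trace (tracking ans):
nums = [[16, 12, 6], [36, 24, 27]]  # -> nums = [[16, 12, 6], [36, 24, 27]]
ans = nums[0][2] + nums[1][2]  # -> ans = 33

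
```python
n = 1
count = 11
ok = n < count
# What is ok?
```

Answer: True

Derivation:
Trace (tracking ok):
n = 1  # -> n = 1
count = 11  # -> count = 11
ok = n < count  # -> ok = True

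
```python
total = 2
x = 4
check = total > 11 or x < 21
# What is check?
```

Trace (tracking check):
total = 2  # -> total = 2
x = 4  # -> x = 4
check = total > 11 or x < 21  # -> check = True

Answer: True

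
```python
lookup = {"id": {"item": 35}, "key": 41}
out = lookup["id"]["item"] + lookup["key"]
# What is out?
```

Trace (tracking out):
lookup = {'id': {'item': 35}, 'key': 41}  # -> lookup = {'id': {'item': 35}, 'key': 41}
out = lookup['id']['item'] + lookup['key']  # -> out = 76

Answer: 76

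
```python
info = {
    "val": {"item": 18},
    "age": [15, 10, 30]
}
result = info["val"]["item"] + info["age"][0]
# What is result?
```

Answer: 33

Derivation:
Trace (tracking result):
info = {'val': {'item': 18}, 'age': [15, 10, 30]}  # -> info = {'val': {'item': 18}, 'age': [15, 10, 30]}
result = info['val']['item'] + info['age'][0]  # -> result = 33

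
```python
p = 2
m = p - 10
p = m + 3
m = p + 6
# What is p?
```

Trace (tracking p):
p = 2  # -> p = 2
m = p - 10  # -> m = -8
p = m + 3  # -> p = -5
m = p + 6  # -> m = 1

Answer: -5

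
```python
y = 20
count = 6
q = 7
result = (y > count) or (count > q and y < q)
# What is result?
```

Trace (tracking result):
y = 20  # -> y = 20
count = 6  # -> count = 6
q = 7  # -> q = 7
result = y > count or (count > q and y < q)  # -> result = True

Answer: True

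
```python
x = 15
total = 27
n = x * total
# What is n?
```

Answer: 405

Derivation:
Trace (tracking n):
x = 15  # -> x = 15
total = 27  # -> total = 27
n = x * total  # -> n = 405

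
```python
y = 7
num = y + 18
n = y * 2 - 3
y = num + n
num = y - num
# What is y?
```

Trace (tracking y):
y = 7  # -> y = 7
num = y + 18  # -> num = 25
n = y * 2 - 3  # -> n = 11
y = num + n  # -> y = 36
num = y - num  # -> num = 11

Answer: 36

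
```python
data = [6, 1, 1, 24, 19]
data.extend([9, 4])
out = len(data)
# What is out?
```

Answer: 7

Derivation:
Trace (tracking out):
data = [6, 1, 1, 24, 19]  # -> data = [6, 1, 1, 24, 19]
data.extend([9, 4])  # -> data = [6, 1, 1, 24, 19, 9, 4]
out = len(data)  # -> out = 7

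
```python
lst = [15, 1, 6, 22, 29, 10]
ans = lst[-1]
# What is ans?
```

Answer: 10

Derivation:
Trace (tracking ans):
lst = [15, 1, 6, 22, 29, 10]  # -> lst = [15, 1, 6, 22, 29, 10]
ans = lst[-1]  # -> ans = 10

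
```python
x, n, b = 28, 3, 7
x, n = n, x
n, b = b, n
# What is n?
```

Answer: 7

Derivation:
Trace (tracking n):
x, n, b = (28, 3, 7)  # -> x = 28, n = 3, b = 7
x, n = (n, x)  # -> x = 3, n = 28
n, b = (b, n)  # -> n = 7, b = 28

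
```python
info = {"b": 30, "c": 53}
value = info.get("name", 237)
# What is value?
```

Trace (tracking value):
info = {'b': 30, 'c': 53}  # -> info = {'b': 30, 'c': 53}
value = info.get('name', 237)  # -> value = 237

Answer: 237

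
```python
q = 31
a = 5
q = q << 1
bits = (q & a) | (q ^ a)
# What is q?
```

Trace (tracking q):
q = 31  # -> q = 31
a = 5  # -> a = 5
q = q << 1  # -> q = 62
bits = q & a | q ^ a  # -> bits = 63

Answer: 62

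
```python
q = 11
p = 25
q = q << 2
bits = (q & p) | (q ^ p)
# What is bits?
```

Answer: 61

Derivation:
Trace (tracking bits):
q = 11  # -> q = 11
p = 25  # -> p = 25
q = q << 2  # -> q = 44
bits = q & p | q ^ p  # -> bits = 61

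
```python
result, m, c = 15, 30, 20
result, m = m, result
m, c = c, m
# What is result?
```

Answer: 30

Derivation:
Trace (tracking result):
result, m, c = (15, 30, 20)  # -> result = 15, m = 30, c = 20
result, m = (m, result)  # -> result = 30, m = 15
m, c = (c, m)  # -> m = 20, c = 15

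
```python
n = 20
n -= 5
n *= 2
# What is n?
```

Answer: 30

Derivation:
Trace (tracking n):
n = 20  # -> n = 20
n -= 5  # -> n = 15
n *= 2  # -> n = 30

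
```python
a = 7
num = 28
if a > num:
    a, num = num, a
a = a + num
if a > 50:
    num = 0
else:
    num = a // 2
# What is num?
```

Trace (tracking num):
a = 7  # -> a = 7
num = 28  # -> num = 28
if a > num:  # condition is False
a = a + num  # -> a = 35
if a > 50:  # condition is False
else:
    num = a // 2  # -> num = 17

Answer: 17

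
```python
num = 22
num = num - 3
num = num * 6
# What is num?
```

Answer: 114

Derivation:
Trace (tracking num):
num = 22  # -> num = 22
num = num - 3  # -> num = 19
num = num * 6  # -> num = 114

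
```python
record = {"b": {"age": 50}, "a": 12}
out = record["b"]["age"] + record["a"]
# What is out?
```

Trace (tracking out):
record = {'b': {'age': 50}, 'a': 12}  # -> record = {'b': {'age': 50}, 'a': 12}
out = record['b']['age'] + record['a']  # -> out = 62

Answer: 62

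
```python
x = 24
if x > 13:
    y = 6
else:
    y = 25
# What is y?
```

Answer: 6

Derivation:
Trace (tracking y):
x = 24  # -> x = 24
if x > 13:  # condition is True
    y = 6  # -> y = 6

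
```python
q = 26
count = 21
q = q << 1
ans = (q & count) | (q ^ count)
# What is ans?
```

Answer: 53

Derivation:
Trace (tracking ans):
q = 26  # -> q = 26
count = 21  # -> count = 21
q = q << 1  # -> q = 52
ans = q & count | q ^ count  # -> ans = 53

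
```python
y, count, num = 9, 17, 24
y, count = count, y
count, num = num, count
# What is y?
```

Trace (tracking y):
y, count, num = (9, 17, 24)  # -> y = 9, count = 17, num = 24
y, count = (count, y)  # -> y = 17, count = 9
count, num = (num, count)  # -> count = 24, num = 9

Answer: 17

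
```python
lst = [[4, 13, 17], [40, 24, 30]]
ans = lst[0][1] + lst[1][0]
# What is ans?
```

Trace (tracking ans):
lst = [[4, 13, 17], [40, 24, 30]]  # -> lst = [[4, 13, 17], [40, 24, 30]]
ans = lst[0][1] + lst[1][0]  # -> ans = 53

Answer: 53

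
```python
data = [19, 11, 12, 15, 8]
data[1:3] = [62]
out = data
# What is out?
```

Answer: [19, 62, 15, 8]

Derivation:
Trace (tracking out):
data = [19, 11, 12, 15, 8]  # -> data = [19, 11, 12, 15, 8]
data[1:3] = [62]  # -> data = [19, 62, 15, 8]
out = data  # -> out = [19, 62, 15, 8]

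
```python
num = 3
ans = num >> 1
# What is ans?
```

Trace (tracking ans):
num = 3  # -> num = 3
ans = num >> 1  # -> ans = 1

Answer: 1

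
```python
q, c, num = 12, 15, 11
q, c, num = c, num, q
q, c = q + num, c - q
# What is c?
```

Answer: -4

Derivation:
Trace (tracking c):
q, c, num = (12, 15, 11)  # -> q = 12, c = 15, num = 11
q, c, num = (c, num, q)  # -> q = 15, c = 11, num = 12
q, c = (q + num, c - q)  # -> q = 27, c = -4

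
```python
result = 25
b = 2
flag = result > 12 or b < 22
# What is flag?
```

Answer: True

Derivation:
Trace (tracking flag):
result = 25  # -> result = 25
b = 2  # -> b = 2
flag = result > 12 or b < 22  # -> flag = True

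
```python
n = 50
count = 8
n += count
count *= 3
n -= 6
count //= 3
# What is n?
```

Trace (tracking n):
n = 50  # -> n = 50
count = 8  # -> count = 8
n += count  # -> n = 58
count *= 3  # -> count = 24
n -= 6  # -> n = 52
count //= 3  # -> count = 8

Answer: 52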